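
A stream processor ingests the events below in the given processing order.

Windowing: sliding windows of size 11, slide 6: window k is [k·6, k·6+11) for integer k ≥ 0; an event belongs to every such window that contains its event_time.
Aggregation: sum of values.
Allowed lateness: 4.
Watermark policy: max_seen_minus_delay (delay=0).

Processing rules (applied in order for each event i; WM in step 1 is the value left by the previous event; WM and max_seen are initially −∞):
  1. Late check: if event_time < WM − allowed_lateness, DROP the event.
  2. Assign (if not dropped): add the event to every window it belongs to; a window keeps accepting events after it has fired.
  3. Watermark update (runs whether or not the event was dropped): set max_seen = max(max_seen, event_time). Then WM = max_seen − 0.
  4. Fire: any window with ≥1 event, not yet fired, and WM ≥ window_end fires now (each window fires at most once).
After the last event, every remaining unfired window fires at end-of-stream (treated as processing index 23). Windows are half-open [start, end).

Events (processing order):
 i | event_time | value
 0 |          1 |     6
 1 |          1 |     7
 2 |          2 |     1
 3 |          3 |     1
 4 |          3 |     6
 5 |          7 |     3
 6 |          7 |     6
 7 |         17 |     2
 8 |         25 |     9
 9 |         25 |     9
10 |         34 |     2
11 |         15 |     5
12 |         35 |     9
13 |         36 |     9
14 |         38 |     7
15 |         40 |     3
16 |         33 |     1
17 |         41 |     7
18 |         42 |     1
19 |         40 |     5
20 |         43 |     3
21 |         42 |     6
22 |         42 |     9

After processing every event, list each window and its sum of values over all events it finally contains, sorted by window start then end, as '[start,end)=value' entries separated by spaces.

[0,11)=30 [6,17)=9 [12,23)=2 [18,29)=18 [24,35)=20 [30,41)=35 [36,47)=50 [42,53)=19

i=0 t=1 v=6: → [0,11); WM=1
i=1 t=1 v=7: → [0,11); WM=1
i=2 t=2 v=1: → [0,11); WM=2
i=3 t=3 v=1: → [0,11); WM=3
i=4 t=3 v=6: → [0,11); WM=3
i=5 t=7 v=3: → [6,17),[0,11); WM=7
i=6 t=7 v=6: → [6,17),[0,11); WM=7
i=7 t=17 v=2: → [12,23); WM=17; [0,11) fires=30 [6,17) fires=9
i=8 t=25 v=9: → [24,35),[18,29); WM=25; [12,23) fires=2
i=9 t=25 v=9: → [24,35),[18,29); WM=25
i=10 t=34 v=2: → [30,41),[24,35); WM=34; [18,29) fires=18
i=11 t=15 v=5: DROP (t<34-4); WM=34
i=12 t=35 v=9: → [30,41); WM=35; [24,35) fires=20
i=13 t=36 v=9: → [36,47),[30,41); WM=36
i=14 t=38 v=7: → [36,47),[30,41); WM=38
i=15 t=40 v=3: → [36,47),[30,41); WM=40
i=16 t=33 v=1: DROP (t<40-4); WM=40
i=17 t=41 v=7: → [36,47); WM=41; [30,41) fires=30
i=18 t=42 v=1: → [42,53),[36,47); WM=42
i=19 t=40 v=5: → [36,47),[30,41); WM=42
i=20 t=43 v=3: → [42,53),[36,47); WM=43
i=21 t=42 v=6: → [42,53),[36,47); WM=43
i=22 t=42 v=9: → [42,53),[36,47); WM=43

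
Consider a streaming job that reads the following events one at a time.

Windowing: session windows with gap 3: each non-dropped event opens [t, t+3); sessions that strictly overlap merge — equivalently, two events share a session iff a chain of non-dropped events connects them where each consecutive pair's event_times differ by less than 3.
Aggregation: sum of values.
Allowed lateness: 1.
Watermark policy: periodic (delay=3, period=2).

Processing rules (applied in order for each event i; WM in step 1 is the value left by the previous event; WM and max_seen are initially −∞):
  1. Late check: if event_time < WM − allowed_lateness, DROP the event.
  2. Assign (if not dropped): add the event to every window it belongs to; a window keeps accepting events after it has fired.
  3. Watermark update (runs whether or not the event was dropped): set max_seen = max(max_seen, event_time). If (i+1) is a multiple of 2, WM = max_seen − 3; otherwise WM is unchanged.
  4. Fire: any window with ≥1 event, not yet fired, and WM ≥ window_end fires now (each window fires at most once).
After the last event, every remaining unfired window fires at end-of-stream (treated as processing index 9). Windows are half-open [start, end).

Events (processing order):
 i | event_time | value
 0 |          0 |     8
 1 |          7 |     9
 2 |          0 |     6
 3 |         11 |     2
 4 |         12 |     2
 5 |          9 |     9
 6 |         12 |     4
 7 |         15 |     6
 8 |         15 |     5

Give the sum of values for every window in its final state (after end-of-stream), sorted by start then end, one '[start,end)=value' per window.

[0,3)=8 [7,15)=26 [15,18)=11

i=0 t=0 v=8: → [0,3); WM=−∞
i=1 t=7 v=9: → [7,10); WM=4
i=2 t=0 v=6: DROP (t<4-1); WM=4
i=3 t=11 v=2: → [11,14); WM=8
i=4 t=12 v=2: → [11,15); WM=8
i=5 t=9 v=9: → [7,15); WM=9
i=6 t=12 v=4: → [7,15); WM=9
i=7 t=15 v=6: → [15,18); WM=12
i=8 t=15 v=5: → [15,18); WM=12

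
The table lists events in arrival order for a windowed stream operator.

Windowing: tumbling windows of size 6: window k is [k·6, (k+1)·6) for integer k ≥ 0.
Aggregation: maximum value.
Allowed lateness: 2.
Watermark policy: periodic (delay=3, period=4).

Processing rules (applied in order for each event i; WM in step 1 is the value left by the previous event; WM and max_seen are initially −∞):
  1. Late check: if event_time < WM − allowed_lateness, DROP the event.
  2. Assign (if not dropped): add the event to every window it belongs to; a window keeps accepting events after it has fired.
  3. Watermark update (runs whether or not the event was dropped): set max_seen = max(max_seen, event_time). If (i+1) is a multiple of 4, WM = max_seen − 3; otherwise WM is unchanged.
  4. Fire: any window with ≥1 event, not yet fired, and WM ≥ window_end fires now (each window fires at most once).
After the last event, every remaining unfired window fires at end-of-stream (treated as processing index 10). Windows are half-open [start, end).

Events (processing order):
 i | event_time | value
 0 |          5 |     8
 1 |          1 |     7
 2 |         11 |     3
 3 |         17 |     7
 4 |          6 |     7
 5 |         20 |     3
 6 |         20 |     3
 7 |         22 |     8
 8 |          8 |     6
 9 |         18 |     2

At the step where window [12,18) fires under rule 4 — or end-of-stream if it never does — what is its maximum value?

7

i=0 t=5 v=8: → [0,6); WM=−∞
i=1 t=1 v=7: → [0,6); WM=−∞
i=2 t=11 v=3: → [6,12); WM=−∞
i=3 t=17 v=7: → [12,18); WM=14; [0,6) fires=8 [6,12) fires=3
i=4 t=6 v=7: DROP (t<14-2); WM=14
i=5 t=20 v=3: → [18,24); WM=14
i=6 t=20 v=3: → [18,24); WM=14
i=7 t=22 v=8: → [18,24); WM=19; [12,18) fires=7
i=8 t=8 v=6: DROP (t<19-2); WM=19
i=9 t=18 v=2: → [18,24); WM=19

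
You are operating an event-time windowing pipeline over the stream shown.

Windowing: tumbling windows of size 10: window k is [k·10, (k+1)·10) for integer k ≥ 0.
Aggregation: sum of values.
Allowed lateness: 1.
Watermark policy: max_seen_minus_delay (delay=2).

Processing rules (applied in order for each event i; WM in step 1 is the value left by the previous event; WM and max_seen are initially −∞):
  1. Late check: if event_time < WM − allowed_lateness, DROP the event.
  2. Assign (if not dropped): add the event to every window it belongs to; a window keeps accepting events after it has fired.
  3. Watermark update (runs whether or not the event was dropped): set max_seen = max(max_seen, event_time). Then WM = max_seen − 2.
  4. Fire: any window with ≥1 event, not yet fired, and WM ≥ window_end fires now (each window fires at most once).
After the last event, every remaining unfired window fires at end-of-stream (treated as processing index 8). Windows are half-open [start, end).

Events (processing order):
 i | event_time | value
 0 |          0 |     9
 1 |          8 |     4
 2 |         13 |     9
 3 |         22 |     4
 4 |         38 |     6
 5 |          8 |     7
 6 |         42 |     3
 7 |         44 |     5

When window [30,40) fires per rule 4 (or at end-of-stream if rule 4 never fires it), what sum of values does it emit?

i=0 t=0 v=9: → [0,10); WM=-2
i=1 t=8 v=4: → [0,10); WM=6
i=2 t=13 v=9: → [10,20); WM=11; [0,10) fires=13
i=3 t=22 v=4: → [20,30); WM=20; [10,20) fires=9
i=4 t=38 v=6: → [30,40); WM=36; [20,30) fires=4
i=5 t=8 v=7: DROP (t<36-1); WM=36
i=6 t=42 v=3: → [40,50); WM=40; [30,40) fires=6
i=7 t=44 v=5: → [40,50); WM=42

6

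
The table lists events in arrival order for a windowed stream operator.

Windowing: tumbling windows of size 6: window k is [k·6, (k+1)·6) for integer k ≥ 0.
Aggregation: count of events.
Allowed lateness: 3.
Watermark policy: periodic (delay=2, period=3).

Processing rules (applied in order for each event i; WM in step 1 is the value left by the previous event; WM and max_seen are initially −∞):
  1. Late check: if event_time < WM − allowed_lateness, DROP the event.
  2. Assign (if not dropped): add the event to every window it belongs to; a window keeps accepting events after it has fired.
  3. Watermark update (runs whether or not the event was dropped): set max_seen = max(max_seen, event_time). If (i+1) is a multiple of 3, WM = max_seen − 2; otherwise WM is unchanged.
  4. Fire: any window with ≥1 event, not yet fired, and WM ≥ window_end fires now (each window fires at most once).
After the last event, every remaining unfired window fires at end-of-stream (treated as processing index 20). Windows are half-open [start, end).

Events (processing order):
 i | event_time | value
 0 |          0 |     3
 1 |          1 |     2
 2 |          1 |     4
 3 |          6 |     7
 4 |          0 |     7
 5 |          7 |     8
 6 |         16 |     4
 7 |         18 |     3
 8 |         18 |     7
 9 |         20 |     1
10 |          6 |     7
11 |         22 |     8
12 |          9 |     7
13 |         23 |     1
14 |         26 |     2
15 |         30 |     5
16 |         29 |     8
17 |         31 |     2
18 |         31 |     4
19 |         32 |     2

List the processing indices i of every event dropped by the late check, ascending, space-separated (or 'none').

i=0 t=0 v=3: → [0,6); WM=−∞
i=1 t=1 v=2: → [0,6); WM=−∞
i=2 t=1 v=4: → [0,6); WM=-1
i=3 t=6 v=7: → [6,12); WM=-1
i=4 t=0 v=7: → [0,6); WM=-1
i=5 t=7 v=8: → [6,12); WM=5
i=6 t=16 v=4: → [12,18); WM=5
i=7 t=18 v=3: → [18,24); WM=5
i=8 t=18 v=7: → [18,24); WM=16; [0,6) fires=4 [6,12) fires=2
i=9 t=20 v=1: → [18,24); WM=16
i=10 t=6 v=7: DROP (t<16-3); WM=16
i=11 t=22 v=8: → [18,24); WM=20; [12,18) fires=1
i=12 t=9 v=7: DROP (t<20-3); WM=20
i=13 t=23 v=1: → [18,24); WM=20
i=14 t=26 v=2: → [24,30); WM=24; [18,24) fires=5
i=15 t=30 v=5: → [30,36); WM=24
i=16 t=29 v=8: → [24,30); WM=24
i=17 t=31 v=2: → [30,36); WM=29
i=18 t=31 v=4: → [30,36); WM=29
i=19 t=32 v=2: → [30,36); WM=29

10 12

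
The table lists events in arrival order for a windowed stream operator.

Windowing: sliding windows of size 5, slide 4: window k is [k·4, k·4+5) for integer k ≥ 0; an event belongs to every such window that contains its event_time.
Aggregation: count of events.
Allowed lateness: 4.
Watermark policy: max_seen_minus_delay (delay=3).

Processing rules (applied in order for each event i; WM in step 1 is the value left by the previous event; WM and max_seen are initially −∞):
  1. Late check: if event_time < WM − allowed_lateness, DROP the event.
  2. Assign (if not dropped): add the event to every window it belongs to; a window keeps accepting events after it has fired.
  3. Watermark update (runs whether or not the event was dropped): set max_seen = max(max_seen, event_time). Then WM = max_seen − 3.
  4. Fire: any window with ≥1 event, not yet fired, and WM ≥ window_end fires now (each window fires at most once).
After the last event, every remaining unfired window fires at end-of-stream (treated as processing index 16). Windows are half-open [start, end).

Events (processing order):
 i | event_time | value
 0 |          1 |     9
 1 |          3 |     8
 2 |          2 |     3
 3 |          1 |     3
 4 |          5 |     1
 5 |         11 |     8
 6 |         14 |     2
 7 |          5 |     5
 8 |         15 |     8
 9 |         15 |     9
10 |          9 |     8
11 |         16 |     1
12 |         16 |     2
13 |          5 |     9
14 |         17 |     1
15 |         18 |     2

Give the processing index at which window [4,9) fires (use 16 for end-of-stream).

i=0 t=1 v=9: → [0,5); WM=-2
i=1 t=3 v=8: → [0,5); WM=0
i=2 t=2 v=3: → [0,5); WM=0
i=3 t=1 v=3: → [0,5); WM=0
i=4 t=5 v=1: → [4,9); WM=2
i=5 t=11 v=8: → [8,13); WM=8; [0,5) fires=4
i=6 t=14 v=2: → [12,17); WM=11; [4,9) fires=1
i=7 t=5 v=5: DROP (t<11-4); WM=11
i=8 t=15 v=8: → [12,17); WM=12
i=9 t=15 v=9: → [12,17); WM=12
i=10 t=9 v=8: → [8,13); WM=12
i=11 t=16 v=1: → [16,21),[12,17); WM=13; [8,13) fires=2
i=12 t=16 v=2: → [16,21),[12,17); WM=13
i=13 t=5 v=9: DROP (t<13-4); WM=13
i=14 t=17 v=1: → [16,21); WM=14
i=15 t=18 v=2: → [16,21); WM=15

6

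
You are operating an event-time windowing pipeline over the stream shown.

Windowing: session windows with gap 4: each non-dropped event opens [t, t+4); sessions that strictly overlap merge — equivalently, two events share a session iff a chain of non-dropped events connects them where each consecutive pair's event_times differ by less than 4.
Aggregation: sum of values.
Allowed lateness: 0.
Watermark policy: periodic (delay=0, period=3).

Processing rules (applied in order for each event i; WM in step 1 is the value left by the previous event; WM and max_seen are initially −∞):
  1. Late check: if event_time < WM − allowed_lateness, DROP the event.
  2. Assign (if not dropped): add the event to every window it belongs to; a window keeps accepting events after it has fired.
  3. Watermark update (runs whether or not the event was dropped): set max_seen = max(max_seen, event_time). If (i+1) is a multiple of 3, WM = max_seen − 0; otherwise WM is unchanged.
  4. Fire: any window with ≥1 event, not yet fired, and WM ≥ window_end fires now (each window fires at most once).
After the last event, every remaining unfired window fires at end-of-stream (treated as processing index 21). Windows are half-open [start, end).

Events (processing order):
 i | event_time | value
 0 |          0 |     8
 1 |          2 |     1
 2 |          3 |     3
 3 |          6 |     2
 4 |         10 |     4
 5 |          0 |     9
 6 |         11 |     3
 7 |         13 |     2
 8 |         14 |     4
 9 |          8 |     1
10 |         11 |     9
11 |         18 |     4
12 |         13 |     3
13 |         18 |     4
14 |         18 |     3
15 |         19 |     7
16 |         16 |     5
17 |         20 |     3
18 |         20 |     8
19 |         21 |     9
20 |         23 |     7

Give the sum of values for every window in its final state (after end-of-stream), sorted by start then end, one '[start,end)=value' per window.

[0,10)=14 [10,18)=13 [18,27)=45

i=0 t=0 v=8: → [0,4); WM=−∞
i=1 t=2 v=1: → [0,6); WM=−∞
i=2 t=3 v=3: → [0,7); WM=3
i=3 t=6 v=2: → [0,10); WM=3
i=4 t=10 v=4: → [10,14); WM=3
i=5 t=0 v=9: DROP (t<3-0); WM=10
i=6 t=11 v=3: → [10,15); WM=10
i=7 t=13 v=2: → [10,17); WM=10
i=8 t=14 v=4: → [10,18); WM=14
i=9 t=8 v=1: DROP (t<14-0); WM=14
i=10 t=11 v=9: DROP (t<14-0); WM=14
i=11 t=18 v=4: → [18,22); WM=18
i=12 t=13 v=3: DROP (t<18-0); WM=18
i=13 t=18 v=4: → [18,22); WM=18
i=14 t=18 v=3: → [18,22); WM=18
i=15 t=19 v=7: → [18,23); WM=18
i=16 t=16 v=5: DROP (t<18-0); WM=18
i=17 t=20 v=3: → [18,24); WM=20
i=18 t=20 v=8: → [18,24); WM=20
i=19 t=21 v=9: → [18,25); WM=20
i=20 t=23 v=7: → [18,27); WM=23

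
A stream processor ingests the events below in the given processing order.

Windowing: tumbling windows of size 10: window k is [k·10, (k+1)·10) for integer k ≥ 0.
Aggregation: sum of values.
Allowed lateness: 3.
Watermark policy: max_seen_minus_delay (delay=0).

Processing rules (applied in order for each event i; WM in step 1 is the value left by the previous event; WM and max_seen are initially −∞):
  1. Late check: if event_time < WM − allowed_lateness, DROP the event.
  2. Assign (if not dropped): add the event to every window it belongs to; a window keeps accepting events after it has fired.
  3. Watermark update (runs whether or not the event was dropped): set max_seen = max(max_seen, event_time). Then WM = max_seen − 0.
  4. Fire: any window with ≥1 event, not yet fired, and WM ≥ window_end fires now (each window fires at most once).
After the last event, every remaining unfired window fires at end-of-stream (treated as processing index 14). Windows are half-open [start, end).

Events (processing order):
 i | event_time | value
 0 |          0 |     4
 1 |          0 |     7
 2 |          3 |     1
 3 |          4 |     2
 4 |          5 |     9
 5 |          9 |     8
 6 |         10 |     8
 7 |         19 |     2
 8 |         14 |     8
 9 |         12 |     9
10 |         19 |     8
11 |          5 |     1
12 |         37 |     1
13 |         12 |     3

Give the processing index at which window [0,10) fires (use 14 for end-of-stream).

i=0 t=0 v=4: → [0,10); WM=0
i=1 t=0 v=7: → [0,10); WM=0
i=2 t=3 v=1: → [0,10); WM=3
i=3 t=4 v=2: → [0,10); WM=4
i=4 t=5 v=9: → [0,10); WM=5
i=5 t=9 v=8: → [0,10); WM=9
i=6 t=10 v=8: → [10,20); WM=10; [0,10) fires=31
i=7 t=19 v=2: → [10,20); WM=19
i=8 t=14 v=8: DROP (t<19-3); WM=19
i=9 t=12 v=9: DROP (t<19-3); WM=19
i=10 t=19 v=8: → [10,20); WM=19
i=11 t=5 v=1: DROP (t<19-3); WM=19
i=12 t=37 v=1: → [30,40); WM=37; [10,20) fires=18
i=13 t=12 v=3: DROP (t<37-3); WM=37

6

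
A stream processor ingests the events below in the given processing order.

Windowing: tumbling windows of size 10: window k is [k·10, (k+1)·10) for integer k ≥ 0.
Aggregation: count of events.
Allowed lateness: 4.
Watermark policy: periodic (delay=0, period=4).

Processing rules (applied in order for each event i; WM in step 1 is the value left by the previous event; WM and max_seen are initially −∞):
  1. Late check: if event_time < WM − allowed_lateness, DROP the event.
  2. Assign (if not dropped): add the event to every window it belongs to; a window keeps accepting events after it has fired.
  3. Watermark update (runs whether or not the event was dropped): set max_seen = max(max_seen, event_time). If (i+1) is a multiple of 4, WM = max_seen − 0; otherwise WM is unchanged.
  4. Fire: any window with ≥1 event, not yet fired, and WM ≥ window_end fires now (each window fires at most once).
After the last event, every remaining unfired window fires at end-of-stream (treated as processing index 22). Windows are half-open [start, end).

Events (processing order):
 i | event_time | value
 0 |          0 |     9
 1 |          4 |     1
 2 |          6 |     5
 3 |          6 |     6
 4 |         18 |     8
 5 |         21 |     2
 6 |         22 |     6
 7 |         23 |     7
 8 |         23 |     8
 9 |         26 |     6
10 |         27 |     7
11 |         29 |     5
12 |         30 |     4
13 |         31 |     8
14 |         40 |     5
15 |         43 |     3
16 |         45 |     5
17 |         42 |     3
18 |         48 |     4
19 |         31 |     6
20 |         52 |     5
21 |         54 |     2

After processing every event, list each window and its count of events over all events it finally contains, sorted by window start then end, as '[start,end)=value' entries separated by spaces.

[0,10)=4 [10,20)=1 [20,30)=7 [30,40)=2 [40,50)=5 [50,60)=2

i=0 t=0 v=9: → [0,10); WM=−∞
i=1 t=4 v=1: → [0,10); WM=−∞
i=2 t=6 v=5: → [0,10); WM=−∞
i=3 t=6 v=6: → [0,10); WM=6
i=4 t=18 v=8: → [10,20); WM=6
i=5 t=21 v=2: → [20,30); WM=6
i=6 t=22 v=6: → [20,30); WM=6
i=7 t=23 v=7: → [20,30); WM=23; [0,10) fires=4 [10,20) fires=1
i=8 t=23 v=8: → [20,30); WM=23
i=9 t=26 v=6: → [20,30); WM=23
i=10 t=27 v=7: → [20,30); WM=23
i=11 t=29 v=5: → [20,30); WM=29
i=12 t=30 v=4: → [30,40); WM=29
i=13 t=31 v=8: → [30,40); WM=29
i=14 t=40 v=5: → [40,50); WM=29
i=15 t=43 v=3: → [40,50); WM=43; [20,30) fires=7 [30,40) fires=2
i=16 t=45 v=5: → [40,50); WM=43
i=17 t=42 v=3: → [40,50); WM=43
i=18 t=48 v=4: → [40,50); WM=43
i=19 t=31 v=6: DROP (t<43-4); WM=48
i=20 t=52 v=5: → [50,60); WM=48
i=21 t=54 v=2: → [50,60); WM=48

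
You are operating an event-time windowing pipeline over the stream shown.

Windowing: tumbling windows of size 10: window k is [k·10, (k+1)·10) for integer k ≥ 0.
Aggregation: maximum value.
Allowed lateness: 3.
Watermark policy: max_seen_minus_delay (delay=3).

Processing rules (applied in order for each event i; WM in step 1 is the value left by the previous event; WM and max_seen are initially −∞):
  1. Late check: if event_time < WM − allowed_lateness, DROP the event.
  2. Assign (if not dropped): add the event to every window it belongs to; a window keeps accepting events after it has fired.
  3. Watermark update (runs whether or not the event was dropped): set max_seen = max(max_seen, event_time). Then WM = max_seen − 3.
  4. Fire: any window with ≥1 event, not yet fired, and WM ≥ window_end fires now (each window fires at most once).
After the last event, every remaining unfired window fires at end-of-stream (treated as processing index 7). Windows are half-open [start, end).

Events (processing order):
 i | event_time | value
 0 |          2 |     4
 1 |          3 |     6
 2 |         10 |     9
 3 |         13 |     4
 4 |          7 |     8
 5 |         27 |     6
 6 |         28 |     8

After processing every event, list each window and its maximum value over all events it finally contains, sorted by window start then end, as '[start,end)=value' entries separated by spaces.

[0,10)=8 [10,20)=9 [20,30)=8

i=0 t=2 v=4: → [0,10); WM=-1
i=1 t=3 v=6: → [0,10); WM=0
i=2 t=10 v=9: → [10,20); WM=7
i=3 t=13 v=4: → [10,20); WM=10; [0,10) fires=6
i=4 t=7 v=8: → [0,10); WM=10
i=5 t=27 v=6: → [20,30); WM=24; [10,20) fires=9
i=6 t=28 v=8: → [20,30); WM=25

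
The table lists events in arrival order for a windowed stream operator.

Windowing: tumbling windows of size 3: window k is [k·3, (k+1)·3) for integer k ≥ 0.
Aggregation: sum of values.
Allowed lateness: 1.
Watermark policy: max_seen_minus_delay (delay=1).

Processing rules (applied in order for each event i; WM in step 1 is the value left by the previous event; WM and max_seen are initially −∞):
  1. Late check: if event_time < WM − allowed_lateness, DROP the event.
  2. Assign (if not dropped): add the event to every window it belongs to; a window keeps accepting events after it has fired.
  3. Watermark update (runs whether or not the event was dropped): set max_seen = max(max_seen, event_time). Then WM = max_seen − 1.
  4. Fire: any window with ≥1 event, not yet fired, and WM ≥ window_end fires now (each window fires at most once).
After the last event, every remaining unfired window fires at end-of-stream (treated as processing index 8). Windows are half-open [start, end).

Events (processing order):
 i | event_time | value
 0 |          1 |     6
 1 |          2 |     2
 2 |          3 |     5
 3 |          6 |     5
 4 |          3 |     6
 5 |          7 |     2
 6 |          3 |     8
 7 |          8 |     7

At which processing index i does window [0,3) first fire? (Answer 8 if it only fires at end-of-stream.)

3

i=0 t=1 v=6: → [0,3); WM=0
i=1 t=2 v=2: → [0,3); WM=1
i=2 t=3 v=5: → [3,6); WM=2
i=3 t=6 v=5: → [6,9); WM=5; [0,3) fires=8
i=4 t=3 v=6: DROP (t<5-1); WM=5
i=5 t=7 v=2: → [6,9); WM=6; [3,6) fires=5
i=6 t=3 v=8: DROP (t<6-1); WM=6
i=7 t=8 v=7: → [6,9); WM=7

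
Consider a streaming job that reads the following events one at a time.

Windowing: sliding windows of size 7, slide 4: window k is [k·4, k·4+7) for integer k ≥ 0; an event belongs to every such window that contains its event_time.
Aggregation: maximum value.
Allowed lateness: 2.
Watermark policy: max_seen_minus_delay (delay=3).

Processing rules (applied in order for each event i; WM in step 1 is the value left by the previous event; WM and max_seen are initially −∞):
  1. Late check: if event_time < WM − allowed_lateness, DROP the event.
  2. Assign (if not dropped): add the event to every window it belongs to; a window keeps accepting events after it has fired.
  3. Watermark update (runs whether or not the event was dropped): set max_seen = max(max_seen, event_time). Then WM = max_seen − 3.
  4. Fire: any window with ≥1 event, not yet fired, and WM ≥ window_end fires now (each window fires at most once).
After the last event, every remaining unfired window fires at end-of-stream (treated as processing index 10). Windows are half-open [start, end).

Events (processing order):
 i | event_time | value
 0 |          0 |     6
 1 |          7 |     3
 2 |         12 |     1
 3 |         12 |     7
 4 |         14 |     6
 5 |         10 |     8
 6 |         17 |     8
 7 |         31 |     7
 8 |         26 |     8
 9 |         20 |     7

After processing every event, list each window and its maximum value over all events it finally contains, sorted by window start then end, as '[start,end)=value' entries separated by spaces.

[0,7)=6 [4,11)=8 [8,15)=8 [12,19)=8 [16,23)=8 [20,27)=8 [24,31)=8 [28,35)=7

i=0 t=0 v=6: → [0,7); WM=-3
i=1 t=7 v=3: → [4,11); WM=4
i=2 t=12 v=1: → [12,19),[8,15); WM=9; [0,7) fires=6
i=3 t=12 v=7: → [12,19),[8,15); WM=9
i=4 t=14 v=6: → [12,19),[8,15); WM=11; [4,11) fires=3
i=5 t=10 v=8: → [8,15),[4,11); WM=11
i=6 t=17 v=8: → [16,23),[12,19); WM=14
i=7 t=31 v=7: → [28,35); WM=28; [8,15) fires=8 [12,19) fires=8 [16,23) fires=8
i=8 t=26 v=8: → [24,31),[20,27); WM=28; [20,27) fires=8
i=9 t=20 v=7: DROP (t<28-2); WM=28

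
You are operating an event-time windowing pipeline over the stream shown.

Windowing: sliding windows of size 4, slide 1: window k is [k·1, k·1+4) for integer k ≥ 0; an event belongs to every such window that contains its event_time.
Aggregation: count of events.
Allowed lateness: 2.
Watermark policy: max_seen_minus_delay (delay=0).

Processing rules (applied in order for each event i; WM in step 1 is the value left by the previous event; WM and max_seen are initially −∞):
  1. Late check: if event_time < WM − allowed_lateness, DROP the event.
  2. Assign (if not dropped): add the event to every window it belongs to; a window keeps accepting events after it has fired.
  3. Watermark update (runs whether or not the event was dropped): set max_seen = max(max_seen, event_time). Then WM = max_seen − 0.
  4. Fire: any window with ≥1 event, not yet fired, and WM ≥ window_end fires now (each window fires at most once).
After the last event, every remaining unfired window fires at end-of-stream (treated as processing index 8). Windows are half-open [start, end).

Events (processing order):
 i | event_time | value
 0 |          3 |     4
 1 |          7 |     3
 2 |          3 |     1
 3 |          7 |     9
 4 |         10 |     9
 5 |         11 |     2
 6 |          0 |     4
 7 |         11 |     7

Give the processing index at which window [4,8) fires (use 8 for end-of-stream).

4

i=0 t=3 v=4: → [3,7),[2,6),[1,5),[0,4); WM=3
i=1 t=7 v=3: → [7,11),[6,10),[5,9),[4,8); WM=7; [0,4) fires=1 [1,5) fires=1 [2,6) fires=1 [3,7) fires=1
i=2 t=3 v=1: DROP (t<7-2); WM=7
i=3 t=7 v=9: → [7,11),[6,10),[5,9),[4,8); WM=7
i=4 t=10 v=9: → [10,14),[9,13),[8,12),[7,11); WM=10; [4,8) fires=2 [5,9) fires=2 [6,10) fires=2
i=5 t=11 v=2: → [11,15),[10,14),[9,13),[8,12); WM=11; [7,11) fires=3
i=6 t=0 v=4: DROP (t<11-2); WM=11
i=7 t=11 v=7: → [11,15),[10,14),[9,13),[8,12); WM=11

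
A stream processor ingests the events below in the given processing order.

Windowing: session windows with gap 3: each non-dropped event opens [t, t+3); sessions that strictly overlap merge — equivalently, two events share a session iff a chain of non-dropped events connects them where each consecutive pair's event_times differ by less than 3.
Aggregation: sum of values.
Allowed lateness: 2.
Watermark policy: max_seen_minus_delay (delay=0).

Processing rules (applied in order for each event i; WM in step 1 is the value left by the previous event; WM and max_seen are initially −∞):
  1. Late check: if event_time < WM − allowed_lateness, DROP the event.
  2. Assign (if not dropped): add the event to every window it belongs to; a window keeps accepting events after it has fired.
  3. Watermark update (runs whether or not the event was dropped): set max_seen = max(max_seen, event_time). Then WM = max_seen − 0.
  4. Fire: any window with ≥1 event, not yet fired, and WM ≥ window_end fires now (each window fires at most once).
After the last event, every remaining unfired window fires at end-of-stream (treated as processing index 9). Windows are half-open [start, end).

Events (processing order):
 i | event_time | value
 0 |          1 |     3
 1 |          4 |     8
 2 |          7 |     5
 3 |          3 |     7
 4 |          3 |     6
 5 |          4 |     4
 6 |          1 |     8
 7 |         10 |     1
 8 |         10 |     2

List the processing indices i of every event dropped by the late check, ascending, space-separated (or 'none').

i=0 t=1 v=3: → [1,4); WM=1
i=1 t=4 v=8: → [4,7); WM=4
i=2 t=7 v=5: → [7,10); WM=7
i=3 t=3 v=7: DROP (t<7-2); WM=7
i=4 t=3 v=6: DROP (t<7-2); WM=7
i=5 t=4 v=4: DROP (t<7-2); WM=7
i=6 t=1 v=8: DROP (t<7-2); WM=7
i=7 t=10 v=1: → [10,13); WM=10
i=8 t=10 v=2: → [10,13); WM=10

3 4 5 6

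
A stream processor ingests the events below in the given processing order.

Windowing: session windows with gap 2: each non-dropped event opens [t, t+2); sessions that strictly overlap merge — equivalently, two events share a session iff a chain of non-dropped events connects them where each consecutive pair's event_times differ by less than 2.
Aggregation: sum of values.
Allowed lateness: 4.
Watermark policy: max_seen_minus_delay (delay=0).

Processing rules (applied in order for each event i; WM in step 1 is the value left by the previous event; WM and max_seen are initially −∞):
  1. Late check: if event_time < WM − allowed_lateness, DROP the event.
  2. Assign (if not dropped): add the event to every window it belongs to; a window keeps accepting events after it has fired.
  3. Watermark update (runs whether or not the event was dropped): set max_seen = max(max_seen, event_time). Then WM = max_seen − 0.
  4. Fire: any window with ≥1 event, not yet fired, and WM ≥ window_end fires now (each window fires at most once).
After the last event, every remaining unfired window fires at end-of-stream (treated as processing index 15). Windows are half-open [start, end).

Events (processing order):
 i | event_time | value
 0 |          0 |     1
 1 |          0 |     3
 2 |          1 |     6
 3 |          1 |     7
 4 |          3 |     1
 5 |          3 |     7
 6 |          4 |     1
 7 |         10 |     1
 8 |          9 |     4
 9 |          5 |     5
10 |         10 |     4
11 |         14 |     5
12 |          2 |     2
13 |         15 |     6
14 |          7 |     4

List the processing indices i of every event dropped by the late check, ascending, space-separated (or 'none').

i=0 t=0 v=1: → [0,2); WM=0
i=1 t=0 v=3: → [0,2); WM=0
i=2 t=1 v=6: → [0,3); WM=1
i=3 t=1 v=7: → [0,3); WM=1
i=4 t=3 v=1: → [3,5); WM=3
i=5 t=3 v=7: → [3,5); WM=3
i=6 t=4 v=1: → [3,6); WM=4
i=7 t=10 v=1: → [10,12); WM=10
i=8 t=9 v=4: → [9,12); WM=10
i=9 t=5 v=5: DROP (t<10-4); WM=10
i=10 t=10 v=4: → [9,12); WM=10
i=11 t=14 v=5: → [14,16); WM=14
i=12 t=2 v=2: DROP (t<14-4); WM=14
i=13 t=15 v=6: → [14,17); WM=15
i=14 t=7 v=4: DROP (t<15-4); WM=15

9 12 14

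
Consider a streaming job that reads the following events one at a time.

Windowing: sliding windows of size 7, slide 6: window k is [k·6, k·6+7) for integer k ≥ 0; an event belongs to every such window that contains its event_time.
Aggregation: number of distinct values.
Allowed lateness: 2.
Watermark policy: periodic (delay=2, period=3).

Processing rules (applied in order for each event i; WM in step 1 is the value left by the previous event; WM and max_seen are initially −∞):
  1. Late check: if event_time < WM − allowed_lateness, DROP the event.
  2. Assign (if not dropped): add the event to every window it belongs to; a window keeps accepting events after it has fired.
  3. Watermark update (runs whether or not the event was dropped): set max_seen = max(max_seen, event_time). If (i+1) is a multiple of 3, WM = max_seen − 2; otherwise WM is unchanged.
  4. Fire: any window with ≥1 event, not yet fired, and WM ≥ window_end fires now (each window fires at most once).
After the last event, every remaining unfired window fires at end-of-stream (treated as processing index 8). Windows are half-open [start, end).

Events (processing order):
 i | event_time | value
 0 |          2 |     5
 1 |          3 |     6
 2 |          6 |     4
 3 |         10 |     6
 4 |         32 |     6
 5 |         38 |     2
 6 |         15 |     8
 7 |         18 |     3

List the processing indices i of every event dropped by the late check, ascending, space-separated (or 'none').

6 7

i=0 t=2 v=5: → [0,7); WM=−∞
i=1 t=3 v=6: → [0,7); WM=−∞
i=2 t=6 v=4: → [6,13),[0,7); WM=4
i=3 t=10 v=6: → [6,13); WM=4
i=4 t=32 v=6: → [30,37); WM=4
i=5 t=38 v=2: → [36,43); WM=36; [0,7) fires=3 [6,13) fires=2
i=6 t=15 v=8: DROP (t<36-2); WM=36
i=7 t=18 v=3: DROP (t<36-2); WM=36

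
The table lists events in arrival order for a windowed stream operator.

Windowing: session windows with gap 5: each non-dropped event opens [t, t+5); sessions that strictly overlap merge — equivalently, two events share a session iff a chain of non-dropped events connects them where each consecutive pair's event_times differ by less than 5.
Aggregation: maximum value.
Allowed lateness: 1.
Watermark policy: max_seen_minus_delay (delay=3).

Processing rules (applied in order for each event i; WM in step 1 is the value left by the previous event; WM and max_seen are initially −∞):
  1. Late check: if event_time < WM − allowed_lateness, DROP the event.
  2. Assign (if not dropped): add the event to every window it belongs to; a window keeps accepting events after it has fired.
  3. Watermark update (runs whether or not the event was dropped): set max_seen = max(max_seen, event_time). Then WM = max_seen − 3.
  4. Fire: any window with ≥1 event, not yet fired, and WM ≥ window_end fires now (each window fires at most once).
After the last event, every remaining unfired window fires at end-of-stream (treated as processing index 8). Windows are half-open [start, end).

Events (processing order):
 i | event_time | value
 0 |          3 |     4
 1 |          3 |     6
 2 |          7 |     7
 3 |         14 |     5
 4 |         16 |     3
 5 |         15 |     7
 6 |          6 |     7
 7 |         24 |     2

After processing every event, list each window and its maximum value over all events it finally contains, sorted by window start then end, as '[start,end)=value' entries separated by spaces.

i=0 t=3 v=4: → [3,8); WM=0
i=1 t=3 v=6: → [3,8); WM=0
i=2 t=7 v=7: → [3,12); WM=4
i=3 t=14 v=5: → [14,19); WM=11
i=4 t=16 v=3: → [14,21); WM=13
i=5 t=15 v=7: → [14,21); WM=13
i=6 t=6 v=7: DROP (t<13-1); WM=13
i=7 t=24 v=2: → [24,29); WM=21

[3,12)=7 [14,21)=7 [24,29)=2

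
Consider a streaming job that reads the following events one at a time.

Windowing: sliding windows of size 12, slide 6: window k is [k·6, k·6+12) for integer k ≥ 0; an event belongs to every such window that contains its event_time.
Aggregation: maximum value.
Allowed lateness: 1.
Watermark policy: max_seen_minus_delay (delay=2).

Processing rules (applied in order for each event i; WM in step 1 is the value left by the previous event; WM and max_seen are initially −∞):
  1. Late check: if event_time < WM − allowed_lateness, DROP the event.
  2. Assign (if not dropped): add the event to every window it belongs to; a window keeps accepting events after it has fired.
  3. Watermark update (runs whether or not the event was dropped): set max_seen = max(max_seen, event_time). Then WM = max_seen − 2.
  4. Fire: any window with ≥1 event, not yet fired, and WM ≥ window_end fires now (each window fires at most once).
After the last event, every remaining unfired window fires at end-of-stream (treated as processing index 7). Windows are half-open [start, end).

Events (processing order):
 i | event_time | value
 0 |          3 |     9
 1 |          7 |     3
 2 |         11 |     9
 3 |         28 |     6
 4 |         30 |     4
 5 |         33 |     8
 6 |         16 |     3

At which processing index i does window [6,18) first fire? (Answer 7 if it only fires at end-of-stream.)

3

i=0 t=3 v=9: → [0,12); WM=1
i=1 t=7 v=3: → [6,18),[0,12); WM=5
i=2 t=11 v=9: → [6,18),[0,12); WM=9
i=3 t=28 v=6: → [24,36),[18,30); WM=26; [0,12) fires=9 [6,18) fires=9
i=4 t=30 v=4: → [30,42),[24,36); WM=28
i=5 t=33 v=8: → [30,42),[24,36); WM=31; [18,30) fires=6
i=6 t=16 v=3: DROP (t<31-1); WM=31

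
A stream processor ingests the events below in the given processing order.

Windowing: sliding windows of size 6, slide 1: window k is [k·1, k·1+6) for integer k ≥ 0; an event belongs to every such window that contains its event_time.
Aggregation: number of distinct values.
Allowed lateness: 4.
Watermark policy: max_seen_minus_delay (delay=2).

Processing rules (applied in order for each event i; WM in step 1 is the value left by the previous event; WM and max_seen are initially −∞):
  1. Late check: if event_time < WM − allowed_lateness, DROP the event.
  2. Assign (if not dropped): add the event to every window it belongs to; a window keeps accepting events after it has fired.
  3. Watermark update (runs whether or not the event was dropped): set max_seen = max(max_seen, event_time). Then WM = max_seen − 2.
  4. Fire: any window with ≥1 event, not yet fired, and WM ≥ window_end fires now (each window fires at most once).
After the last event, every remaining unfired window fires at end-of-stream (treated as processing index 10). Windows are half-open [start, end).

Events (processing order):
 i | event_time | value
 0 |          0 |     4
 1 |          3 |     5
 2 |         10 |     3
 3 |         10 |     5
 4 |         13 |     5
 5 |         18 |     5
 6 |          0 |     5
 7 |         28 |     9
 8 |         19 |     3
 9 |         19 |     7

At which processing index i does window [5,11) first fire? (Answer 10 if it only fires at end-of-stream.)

i=0 t=0 v=4: → [0,6); WM=-2
i=1 t=3 v=5: → [3,9),[2,8),[1,7),[0,6); WM=1
i=2 t=10 v=3: → [10,16),[9,15),[8,14),[7,13),[6,12),[5,11); WM=8; [0,6) fires=2 [1,7) fires=1 [2,8) fires=1
i=3 t=10 v=5: → [10,16),[9,15),[8,14),[7,13),[6,12),[5,11); WM=8
i=4 t=13 v=5: → [13,19),[12,18),[11,17),[10,16),[9,15),[8,14); WM=11; [3,9) fires=1 [5,11) fires=2
i=5 t=18 v=5: → [18,24),[17,23),[16,22),[15,21),[14,20),[13,19); WM=16; [6,12) fires=2 [7,13) fires=2 [8,14) fires=2 [9,15) fires=2 [10,16) fires=2
i=6 t=0 v=5: DROP (t<16-4); WM=16
i=7 t=28 v=9: → [28,34),[27,33),[26,32),[25,31),[24,30),[23,29); WM=26; [11,17) fires=1 [12,18) fires=1 [13,19) fires=1 [14,20) fires=1 [15,21) fires=1 [16,22) fires=1 [17,23) fires=1 [18,24) fires=1
i=8 t=19 v=3: DROP (t<26-4); WM=26
i=9 t=19 v=7: DROP (t<26-4); WM=26

4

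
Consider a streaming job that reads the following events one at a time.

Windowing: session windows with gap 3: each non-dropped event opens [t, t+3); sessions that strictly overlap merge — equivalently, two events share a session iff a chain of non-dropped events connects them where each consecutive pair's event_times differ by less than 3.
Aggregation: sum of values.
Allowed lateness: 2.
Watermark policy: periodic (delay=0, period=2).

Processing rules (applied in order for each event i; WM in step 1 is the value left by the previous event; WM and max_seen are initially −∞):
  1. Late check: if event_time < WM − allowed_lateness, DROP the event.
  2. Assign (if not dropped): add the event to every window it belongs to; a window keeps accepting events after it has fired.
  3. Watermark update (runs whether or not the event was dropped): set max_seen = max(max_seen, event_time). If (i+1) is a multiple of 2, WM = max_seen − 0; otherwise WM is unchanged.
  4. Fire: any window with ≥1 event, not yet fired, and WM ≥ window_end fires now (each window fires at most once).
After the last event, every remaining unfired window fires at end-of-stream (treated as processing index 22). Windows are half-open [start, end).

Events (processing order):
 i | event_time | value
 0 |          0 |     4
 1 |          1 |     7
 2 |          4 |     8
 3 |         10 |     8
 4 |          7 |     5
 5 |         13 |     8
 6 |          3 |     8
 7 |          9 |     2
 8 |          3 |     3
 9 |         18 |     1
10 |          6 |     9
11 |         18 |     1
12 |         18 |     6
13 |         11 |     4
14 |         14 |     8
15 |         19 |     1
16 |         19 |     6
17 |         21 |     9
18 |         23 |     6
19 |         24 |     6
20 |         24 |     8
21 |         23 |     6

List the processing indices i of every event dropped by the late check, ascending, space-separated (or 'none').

4 6 7 8 10 13 14

i=0 t=0 v=4: → [0,3); WM=−∞
i=1 t=1 v=7: → [0,4); WM=1
i=2 t=4 v=8: → [4,7); WM=1
i=3 t=10 v=8: → [10,13); WM=10
i=4 t=7 v=5: DROP (t<10-2); WM=10
i=5 t=13 v=8: → [13,16); WM=13
i=6 t=3 v=8: DROP (t<13-2); WM=13
i=7 t=9 v=2: DROP (t<13-2); WM=13
i=8 t=3 v=3: DROP (t<13-2); WM=13
i=9 t=18 v=1: → [18,21); WM=18
i=10 t=6 v=9: DROP (t<18-2); WM=18
i=11 t=18 v=1: → [18,21); WM=18
i=12 t=18 v=6: → [18,21); WM=18
i=13 t=11 v=4: DROP (t<18-2); WM=18
i=14 t=14 v=8: DROP (t<18-2); WM=18
i=15 t=19 v=1: → [18,22); WM=19
i=16 t=19 v=6: → [18,22); WM=19
i=17 t=21 v=9: → [18,24); WM=21
i=18 t=23 v=6: → [18,26); WM=21
i=19 t=24 v=6: → [18,27); WM=24
i=20 t=24 v=8: → [18,27); WM=24
i=21 t=23 v=6: → [18,27); WM=24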